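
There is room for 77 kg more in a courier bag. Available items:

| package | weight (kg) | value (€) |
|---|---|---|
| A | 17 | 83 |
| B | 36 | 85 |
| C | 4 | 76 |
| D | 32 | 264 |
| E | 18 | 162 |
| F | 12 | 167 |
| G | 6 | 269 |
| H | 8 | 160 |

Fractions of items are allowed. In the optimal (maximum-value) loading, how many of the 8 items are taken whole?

Sort by value per unit weight and fill in that order.
Ratios (sorted): G 44.83, H 20.00, C 19.00, F 13.92, E 9.00, D 8.25, A 4.88, B 2.36
take G (6 @ 269); take H (8 @ 160); take C (4 @ 76); take F (12 @ 167); take E (18 @ 162); take 29/32 of D → 239.25. Capacity used 77/77.
5 item(s) taken whole; one partial (take 29/32 of D).

5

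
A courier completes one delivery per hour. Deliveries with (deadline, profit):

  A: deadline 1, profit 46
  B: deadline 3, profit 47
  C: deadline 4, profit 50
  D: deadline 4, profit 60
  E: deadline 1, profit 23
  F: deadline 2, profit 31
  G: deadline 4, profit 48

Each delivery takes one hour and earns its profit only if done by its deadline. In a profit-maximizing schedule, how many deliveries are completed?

Take jobs in profit order; each goes to the latest open slot no later than its deadline.
By profit: D(d4,60), C(d4,50), G(d4,48), B(d3,47), A(d1,46), F(d2,31), E(d1,23)
D→slot 4; C→slot 3; G→slot 2; B→slot 1; A skipped; F skipped; E skipped.
4 of 7 scheduled.

4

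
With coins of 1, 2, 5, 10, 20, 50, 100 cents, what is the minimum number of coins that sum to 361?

6

Use the largest denomination that fits, subtract, and repeat.
361 − 3×100→61 − 1×50→11 − 1×10→1 − 1×1→0
Total coins = 3 + 1 + 1 + 1 = 6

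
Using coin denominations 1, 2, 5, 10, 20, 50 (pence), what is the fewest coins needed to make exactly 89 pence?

6

Use the largest denomination that fits, subtract, and repeat.
89 − 1×50→39 − 1×20→19 − 1×10→9 − 1×5→4 − 2×2→0
Total coins = 1 + 1 + 1 + 1 + 2 = 6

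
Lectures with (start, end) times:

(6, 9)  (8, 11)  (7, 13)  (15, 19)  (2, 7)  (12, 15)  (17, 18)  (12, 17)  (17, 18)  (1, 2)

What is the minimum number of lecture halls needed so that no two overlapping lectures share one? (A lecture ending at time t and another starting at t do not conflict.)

Events (time:±→running): 1:+→1 2:-→0 2:+→1 6:+→2 7:-→1 7:+→2 8:+→3 … peak 3.

3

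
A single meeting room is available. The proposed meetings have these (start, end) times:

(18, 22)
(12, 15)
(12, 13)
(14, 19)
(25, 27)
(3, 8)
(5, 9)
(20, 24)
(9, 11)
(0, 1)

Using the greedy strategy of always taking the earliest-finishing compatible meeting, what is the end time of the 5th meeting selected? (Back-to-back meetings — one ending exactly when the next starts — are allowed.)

19

Greedy by earliest finish: after sorting by end time, pick each interval compatible with the last pick.
Sorted by end: (0,1)  (3,8)  (5,9)  (9,11)  (12,13)  (12,15)  (14,19)  (18,22)  (20,24)  (25,27)
take (0,1); take (3,8); skip (5,9); take (9,11); take (12,13); take (14,19); take (20,24); take (25,27).
Selected: (0,1) (3,8) (9,11) (12,13) (14,19) (20,24) (25,27)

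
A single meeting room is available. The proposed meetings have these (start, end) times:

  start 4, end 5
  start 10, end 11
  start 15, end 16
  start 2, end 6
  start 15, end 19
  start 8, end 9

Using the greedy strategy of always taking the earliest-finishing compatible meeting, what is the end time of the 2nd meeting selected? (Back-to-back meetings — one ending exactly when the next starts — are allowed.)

Sorted by end: (4,5)  (2,6)  (8,9)  (10,11)  (15,16)  (15,19)
take (4,5); take (8,9); take (10,11); take (15,16).
Selected: (4,5) (8,9) (10,11) (15,16)

9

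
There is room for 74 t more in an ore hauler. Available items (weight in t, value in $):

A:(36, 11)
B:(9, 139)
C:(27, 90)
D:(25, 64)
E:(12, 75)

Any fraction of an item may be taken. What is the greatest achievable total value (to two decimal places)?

Sort by value per unit weight and fill in that order.
Ratios (sorted): B 15.44, E 6.25, C 3.33, D 2.56, A 0.31
take B (9 @ 139); take E (12 @ 75); take C (27 @ 90); take D (25 @ 64); take 1/36 of A → 0.31. Capacity used 74/74.
Total value = 368.31

368.31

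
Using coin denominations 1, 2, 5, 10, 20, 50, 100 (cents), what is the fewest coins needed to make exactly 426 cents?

7

426 − 4×100→26 − 1×20→6 − 1×5→1 − 1×1→0
Total coins = 4 + 1 + 1 + 1 = 7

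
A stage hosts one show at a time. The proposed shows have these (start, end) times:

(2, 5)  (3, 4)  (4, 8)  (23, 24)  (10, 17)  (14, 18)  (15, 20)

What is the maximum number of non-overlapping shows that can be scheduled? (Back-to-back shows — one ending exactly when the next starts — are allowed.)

4

By end time: (3,4), (2,5), (4,8), (10,17), (14,18), (15,20), (23,24).
Pick (3,4); next start ≥ 4 → (4,8); next start ≥ 8 → (10,17); next start ≥ 17 → (23,24).
Selected 4 shows.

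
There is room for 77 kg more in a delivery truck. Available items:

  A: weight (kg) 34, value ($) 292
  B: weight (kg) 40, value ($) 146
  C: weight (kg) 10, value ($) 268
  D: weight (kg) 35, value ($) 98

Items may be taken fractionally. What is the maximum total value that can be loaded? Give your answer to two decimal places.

680.45

Sort by value per unit weight and fill in that order.
Order: C (268/10=26.80) > A (292/34=8.59) > B (146/40=3.65) > D (98/35=2.80)
Fill: take C (10 @ 268) → take A (34 @ 292) → take 33/40 of B → 120.45; 77/77 used.
Total value = 680.45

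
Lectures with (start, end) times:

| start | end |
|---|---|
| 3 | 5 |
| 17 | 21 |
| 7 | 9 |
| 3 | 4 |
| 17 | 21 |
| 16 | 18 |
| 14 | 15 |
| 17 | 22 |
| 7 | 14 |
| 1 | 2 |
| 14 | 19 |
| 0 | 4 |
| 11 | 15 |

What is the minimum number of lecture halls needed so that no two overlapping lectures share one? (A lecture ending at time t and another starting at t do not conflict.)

5

Count concurrent intervals with a sweep; the peak is the room count.
starts: [0, 1, 3, 3, 7, 7, 11, 14, 14, 16, 17, 17, 17]
ends:   [2, 4, 4, 5, 9, 14, 15, 15, 18, 19, 21, 21, 22]
s0→1 s1→2 e2→1 s3→2 s3→3 e4→2 e4→1 e5→0 s7→1 s7→2 e9→1 s11→2 e14→1 s14→2 s14→3 e15→2 e15→1 s16→2 s17→3 s17→4 s17→5  — peak 5.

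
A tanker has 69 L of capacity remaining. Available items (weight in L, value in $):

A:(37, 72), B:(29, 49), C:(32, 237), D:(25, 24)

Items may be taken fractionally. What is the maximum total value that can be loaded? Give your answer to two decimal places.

Ratios (sorted): C 7.41, A 1.95, B 1.69, D 0.96
take C (32 @ 237); take A (37 @ 72). Capacity used 69/69.
Total value = 309.00

309.00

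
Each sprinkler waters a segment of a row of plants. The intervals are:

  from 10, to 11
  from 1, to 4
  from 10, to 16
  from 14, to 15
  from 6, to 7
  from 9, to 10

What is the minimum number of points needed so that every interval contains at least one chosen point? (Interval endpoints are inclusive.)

4

Sorted: [1,4] [6,7] [9,10] [10,11] [14,15] [10,16]
{[1,4]} hit by 4; {[6,7]} hit by 7; {[9,10],[10,11]} hit by 10; {[14,15],[10,16]} hit by 15.
Points: 4, 7, 10, 15 (4 total).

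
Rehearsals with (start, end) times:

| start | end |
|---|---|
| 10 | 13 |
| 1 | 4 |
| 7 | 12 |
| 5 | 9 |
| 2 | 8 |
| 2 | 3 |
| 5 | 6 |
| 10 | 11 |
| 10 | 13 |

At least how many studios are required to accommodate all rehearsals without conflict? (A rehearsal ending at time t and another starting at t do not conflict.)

4

Count concurrent intervals with a sweep; the peak is the room count.
starts: [1, 2, 2, 5, 5, 7, 10, 10, 10]
ends:   [3, 4, 6, 8, 9, 11, 12, 13, 13]
s1→1 s2→2 s2→3 e3→2 e4→1 s5→2 s5→3 e6→2 s7→3 e8→2 e9→1 s10→2 s10→3 s10→4  — peak 4.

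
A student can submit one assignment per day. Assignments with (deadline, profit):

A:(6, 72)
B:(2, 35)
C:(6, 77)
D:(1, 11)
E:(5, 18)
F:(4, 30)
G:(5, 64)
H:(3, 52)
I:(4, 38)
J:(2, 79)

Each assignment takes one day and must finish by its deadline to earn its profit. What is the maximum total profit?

382

Profit order: J=79 C=77 A=72 G=64 H=52 I=38 B=35 F=30 E=18 D=11
Assign: J→slot 2, C→slot 6, A→slot 5, G→slot 4, H→slot 3, I→slot 1, B skipped, F skipped, E skipped, D skipped.
Slots: [1:I] [2:J] [3:H] [4:G] [5:A] [6:C]
Profit = 38 + 79 + 52 + 64 + 72 + 77 = 382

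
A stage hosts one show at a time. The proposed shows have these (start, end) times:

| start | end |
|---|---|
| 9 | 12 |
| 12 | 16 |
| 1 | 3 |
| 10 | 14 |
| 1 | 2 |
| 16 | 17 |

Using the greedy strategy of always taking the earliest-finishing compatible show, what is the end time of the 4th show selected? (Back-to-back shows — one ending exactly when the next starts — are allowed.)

Sorted by end: (1,2)  (1,3)  (9,12)  (10,14)  (12,16)  (16,17)
take (1,2); skip (1,3); take (9,12); skip (10,14); take (12,16); take (16,17).
Selected: (1,2) (9,12) (12,16) (16,17)

17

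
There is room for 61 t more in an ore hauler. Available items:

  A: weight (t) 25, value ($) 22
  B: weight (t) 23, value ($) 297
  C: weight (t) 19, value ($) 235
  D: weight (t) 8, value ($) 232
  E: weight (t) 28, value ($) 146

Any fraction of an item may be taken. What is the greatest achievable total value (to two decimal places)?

Ratios (sorted): D 29.00, B 12.91, C 12.37, E 5.21, A 0.88
take D (8 @ 232); take B (23 @ 297); take C (19 @ 235); take 11/28 of E → 57.36. Capacity used 61/61.
Total value = 821.36

821.36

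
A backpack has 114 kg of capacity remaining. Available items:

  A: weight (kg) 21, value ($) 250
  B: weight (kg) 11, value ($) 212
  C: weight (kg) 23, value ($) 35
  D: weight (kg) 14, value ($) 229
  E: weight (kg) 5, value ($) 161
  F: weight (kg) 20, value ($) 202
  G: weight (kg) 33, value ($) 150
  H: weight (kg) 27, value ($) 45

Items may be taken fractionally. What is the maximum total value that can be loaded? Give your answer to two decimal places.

Sort by value per unit weight and fill in that order.
Order: E (161/5=32.20) > B (212/11=19.27) > D (229/14=16.36) > A (250/21=11.90) > F (202/20=10.10) > G (150/33=4.55) > H (45/27=1.67) > C (35/23=1.52)
Fill: take E (5 @ 161) → take B (11 @ 212) → take D (14 @ 229) → take A (21 @ 250) → take F (20 @ 202) → take G (33 @ 150) → take 10/27 of H → 16.67; 114/114 used.
Total value = 1220.67

1220.67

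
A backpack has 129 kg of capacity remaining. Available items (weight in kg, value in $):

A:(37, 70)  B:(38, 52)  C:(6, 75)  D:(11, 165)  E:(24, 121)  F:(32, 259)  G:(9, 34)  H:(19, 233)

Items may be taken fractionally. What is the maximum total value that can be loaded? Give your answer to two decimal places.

Order: D (165/11=15.00) > C (75/6=12.50) > H (233/19=12.26) > F (259/32=8.09) > E (121/24=5.04) > G (34/9=3.78) > A (70/37=1.89) > B (52/38=1.37)
Fill: take D (11 @ 165) → take C (6 @ 75) → take H (19 @ 233) → take F (32 @ 259) → take E (24 @ 121) → take G (9 @ 34) → take 28/37 of A → 52.97; 129/129 used.
Total value = 939.97

939.97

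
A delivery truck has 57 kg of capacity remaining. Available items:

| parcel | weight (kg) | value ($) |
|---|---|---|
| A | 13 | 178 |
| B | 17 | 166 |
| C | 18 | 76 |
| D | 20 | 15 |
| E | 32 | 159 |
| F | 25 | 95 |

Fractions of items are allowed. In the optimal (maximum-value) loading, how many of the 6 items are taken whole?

2

Greedy by value/weight ratio, highest first.
Order: A (178/13=13.69) > B (166/17=9.76) > E (159/32=4.97) > C (76/18=4.22) > F (95/25=3.80) > D (15/20=0.75)
Fill: take A (13 @ 178) → take B (17 @ 166) → take 27/32 of E → 134.16; 57/57 used.
2 item(s) taken whole; one partial (take 27/32 of E).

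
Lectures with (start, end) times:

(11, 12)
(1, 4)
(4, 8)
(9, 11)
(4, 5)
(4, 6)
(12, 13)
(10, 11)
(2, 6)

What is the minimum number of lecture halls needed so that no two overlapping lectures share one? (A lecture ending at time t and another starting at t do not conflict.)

4

Events (time:±→running): 1:+→1 2:+→2 4:-→1 4:+→2 4:+→3 4:+→4 … peak 4.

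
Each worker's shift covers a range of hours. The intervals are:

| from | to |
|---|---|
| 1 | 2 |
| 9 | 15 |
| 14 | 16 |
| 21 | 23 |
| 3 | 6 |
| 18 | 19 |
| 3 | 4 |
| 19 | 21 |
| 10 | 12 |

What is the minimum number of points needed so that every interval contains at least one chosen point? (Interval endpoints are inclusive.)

6

By right end: [1,2]  [3,4]  [3,6]  [10,12]  [9,15]  [14,16]  [18,19]  [19,21]  [21,23]
[1,2] uncovered → point at 2; [3,4] uncovered → point at 4; [10,12] uncovered → point at 12; [14,16] uncovered → point at 16; [18,19] uncovered → point at 19; [21,23] uncovered → point at 23.
Points: 2, 4, 12, 16, 19, 23 (6 total).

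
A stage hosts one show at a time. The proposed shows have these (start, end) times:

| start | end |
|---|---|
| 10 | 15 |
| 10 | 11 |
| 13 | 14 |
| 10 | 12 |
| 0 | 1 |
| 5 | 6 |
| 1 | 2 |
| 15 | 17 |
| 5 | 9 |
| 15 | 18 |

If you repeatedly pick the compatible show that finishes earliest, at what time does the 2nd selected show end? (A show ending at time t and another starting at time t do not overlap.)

2

Greedy by earliest finish: after sorting by end time, pick each interval compatible with the last pick.
Sorted by end: (0,1)  (1,2)  (5,6)  (5,9)  (10,11)  (10,12)  (13,14)  (10,15)  (15,17)  (15,18)
take (0,1); take (1,2); take (5,6); take (10,11); take (13,14); take (15,17).
Selected: (0,1) (1,2) (5,6) (10,11) (13,14) (15,17)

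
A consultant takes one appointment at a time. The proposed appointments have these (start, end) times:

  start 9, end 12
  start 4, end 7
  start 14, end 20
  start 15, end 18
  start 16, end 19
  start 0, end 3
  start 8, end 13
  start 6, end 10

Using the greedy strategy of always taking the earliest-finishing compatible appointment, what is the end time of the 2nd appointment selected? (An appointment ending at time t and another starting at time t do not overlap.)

7

Greedy by earliest finish: after sorting by end time, pick each interval compatible with the last pick.
Sorted by end: (0,3)  (4,7)  (6,10)  (9,12)  (8,13)  (15,18)  (16,19)  (14,20)
take (0,3); take (4,7); take (9,12); skip (8,13); take (15,18); skip (14,20).
Selected: (0,3) (4,7) (9,12) (15,18)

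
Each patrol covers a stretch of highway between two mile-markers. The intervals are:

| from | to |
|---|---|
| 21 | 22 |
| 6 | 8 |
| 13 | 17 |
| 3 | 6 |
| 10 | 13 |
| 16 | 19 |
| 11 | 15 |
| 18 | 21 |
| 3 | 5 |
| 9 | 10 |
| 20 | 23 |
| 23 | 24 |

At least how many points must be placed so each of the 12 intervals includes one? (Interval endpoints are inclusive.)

7

Process intervals by earliest right end; each time one isn't hit yet, stab at its right endpoint.
Sorted: [3,5] [3,6] [6,8] [9,10] [10,13] [11,15] [13,17] [16,19] [18,21] [21,22] [20,23] [23,24]
{[3,5],[3,6]} hit by 5; {[6,8]} hit by 8; {[9,10],[10,13]} hit by 10; {[11,15],[13,17]} hit by 15; {[16,19],[18,21]} hit by 19; {[21,22],[20,23]} hit by 22; {[23,24]} hit by 24.
Points: 5, 8, 10, 15, 19, 22, 24 (7 total).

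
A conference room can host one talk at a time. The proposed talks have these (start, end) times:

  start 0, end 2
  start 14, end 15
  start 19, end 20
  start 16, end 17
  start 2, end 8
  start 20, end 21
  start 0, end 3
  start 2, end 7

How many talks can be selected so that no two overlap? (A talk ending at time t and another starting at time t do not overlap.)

Order by finish time; keep every interval that doesn't clash with the previous kept one.
By end time: (0,2), (0,3), (2,7), (2,8), (14,15), (16,17), (19,20), (20,21).
Pick (0,2); next start ≥ 2 → (2,7); next start ≥ 7 → (14,15); next start ≥ 15 → (16,17); next start ≥ 17 → (19,20); next start ≥ 20 → (20,21).
Selected 6 talks.

6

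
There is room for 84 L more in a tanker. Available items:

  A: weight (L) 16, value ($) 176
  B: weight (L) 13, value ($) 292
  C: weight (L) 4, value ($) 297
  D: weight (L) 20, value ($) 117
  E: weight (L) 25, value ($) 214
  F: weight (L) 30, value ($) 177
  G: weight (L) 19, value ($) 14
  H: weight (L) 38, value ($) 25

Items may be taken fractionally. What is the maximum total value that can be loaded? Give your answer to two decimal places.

1132.40

Sort by value per unit weight and fill in that order.
Order: C (297/4=74.25) > B (292/13=22.46) > A (176/16=11.00) > E (214/25=8.56) > F (177/30=5.90) > D (117/20=5.85) > G (14/19=0.74) > H (25/38=0.66)
Fill: take C (4 @ 297) → take B (13 @ 292) → take A (16 @ 176) → take E (25 @ 214) → take 26/30 of F → 153.40; 84/84 used.
Total value = 1132.40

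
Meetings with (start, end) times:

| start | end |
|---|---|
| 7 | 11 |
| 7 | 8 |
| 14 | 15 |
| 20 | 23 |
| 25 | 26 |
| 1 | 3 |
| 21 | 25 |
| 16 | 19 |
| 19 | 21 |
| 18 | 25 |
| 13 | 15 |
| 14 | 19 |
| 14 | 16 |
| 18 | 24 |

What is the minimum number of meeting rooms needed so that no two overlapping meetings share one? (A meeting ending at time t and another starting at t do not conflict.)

4

starts: [1, 7, 7, 13, 14, 14, 14, 16, 18, 18, 19, 20, 21, 25]
ends:   [3, 8, 11, 15, 15, 16, 19, 19, 21, 23, 24, 25, 25, 26]
s1→1 e3→0 s7→1 s7→2 e8→1 e11→0 s13→1 s14→2 s14→3 s14→4  — peak 4.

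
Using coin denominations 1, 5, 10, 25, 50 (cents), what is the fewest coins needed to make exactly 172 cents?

7

Greedy: take as many of the largest coin as possible, then repeat with the remainder.
172 − 3×50→22 − 2×10→2 − 2×1→0
Total coins = 3 + 2 + 2 = 7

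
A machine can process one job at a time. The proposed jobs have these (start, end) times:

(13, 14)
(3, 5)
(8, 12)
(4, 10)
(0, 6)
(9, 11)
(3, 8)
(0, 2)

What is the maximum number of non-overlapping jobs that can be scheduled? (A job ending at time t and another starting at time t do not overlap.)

4

Sort by end time and greedily take each interval whose start is ≥ the last chosen end.
By end time: (0,2), (3,5), (0,6), (3,8), (4,10), (9,11), (8,12), (13,14).
Pick (0,2); next start ≥ 2 → (3,5); next start ≥ 5 → (9,11); next start ≥ 11 → (13,14).
Selected 4 jobs.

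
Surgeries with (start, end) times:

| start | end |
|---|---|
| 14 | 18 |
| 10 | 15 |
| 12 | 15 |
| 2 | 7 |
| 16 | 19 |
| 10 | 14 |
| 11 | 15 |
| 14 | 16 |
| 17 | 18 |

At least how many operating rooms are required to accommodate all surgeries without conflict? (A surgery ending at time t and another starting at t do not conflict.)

5

Count concurrent intervals with a sweep; the peak is the room count.
starts: [2, 10, 10, 11, 12, 14, 14, 16, 17]
ends:   [7, 14, 15, 15, 15, 16, 18, 18, 19]
s2→1 e7→0 s10→1 s10→2 s11→3 s12→4 e14→3 s14→4 s14→5  — peak 5.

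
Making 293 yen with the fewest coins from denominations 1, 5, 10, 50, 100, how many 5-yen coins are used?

Use the largest denomination that fits, subtract, and repeat.
293 = 2×100 + 1×50 + 4×10 + 3×1
Count of 5: 0

0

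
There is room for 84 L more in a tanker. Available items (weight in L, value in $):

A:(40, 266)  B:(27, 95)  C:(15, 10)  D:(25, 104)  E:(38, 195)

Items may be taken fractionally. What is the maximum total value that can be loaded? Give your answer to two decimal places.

485.96

Ratios (sorted): A 6.65, E 5.13, D 4.16, B 3.52, C 0.67
take A (40 @ 266); take E (38 @ 195); take 6/25 of D → 24.96. Capacity used 84/84.
Total value = 485.96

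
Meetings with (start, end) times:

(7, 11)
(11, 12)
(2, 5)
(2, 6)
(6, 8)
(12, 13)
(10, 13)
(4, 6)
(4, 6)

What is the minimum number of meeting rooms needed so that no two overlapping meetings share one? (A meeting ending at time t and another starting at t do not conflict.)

4

Events (time:±→running): 2:+→1 2:+→2 4:+→3 4:+→4 … peak 4.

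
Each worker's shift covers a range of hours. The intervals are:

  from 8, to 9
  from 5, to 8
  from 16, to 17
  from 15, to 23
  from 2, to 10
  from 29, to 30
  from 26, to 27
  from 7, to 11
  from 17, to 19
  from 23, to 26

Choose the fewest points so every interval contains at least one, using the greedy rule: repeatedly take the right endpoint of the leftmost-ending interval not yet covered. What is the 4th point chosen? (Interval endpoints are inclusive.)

Sort by right endpoint; whenever an interval is uncovered, place a point at its right end.
Sorted: [5,8] [8,9] [2,10] [7,11] [16,17] [17,19] [15,23] [23,26] [26,27] [29,30]
{[5,8],[8,9],[2,10],[7,11]} hit by 8; {[16,17],[17,19],[15,23]} hit by 17; {[23,26],[26,27]} hit by 26; {[29,30]} hit by 30.
Points: 8, 17, 26, 30 (4 total).

30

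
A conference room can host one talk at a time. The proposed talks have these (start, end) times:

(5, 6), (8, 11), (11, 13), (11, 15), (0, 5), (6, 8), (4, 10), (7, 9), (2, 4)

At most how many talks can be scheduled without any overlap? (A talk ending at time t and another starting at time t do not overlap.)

Sort by end time and greedily take each interval whose start is ≥ the last chosen end.
Sorted by end: (2,4)  (0,5)  (5,6)  (6,8)  (7,9)  (4,10)  (8,11)  (11,13)  (11,15)
take (2,4); skip (0,5); take (5,6); take (6,8); take (8,11); take (11,13).
Selected 5 talks.

5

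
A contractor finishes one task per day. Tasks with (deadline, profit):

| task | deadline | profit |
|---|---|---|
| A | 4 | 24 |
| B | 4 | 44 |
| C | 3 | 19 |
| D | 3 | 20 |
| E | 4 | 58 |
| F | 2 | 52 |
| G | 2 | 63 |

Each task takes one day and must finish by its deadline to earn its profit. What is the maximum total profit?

217

Take jobs in profit order; each goes to the latest open slot no later than its deadline.
Profit order: G=63 E=58 F=52 B=44 A=24 D=20 C=19
Assign: G→slot 2, E→slot 4, F→slot 1, B→slot 3, A skipped, D skipped, C skipped.
Slots: [1:F] [2:G] [3:B] [4:E]
Profit = 52 + 63 + 44 + 58 = 217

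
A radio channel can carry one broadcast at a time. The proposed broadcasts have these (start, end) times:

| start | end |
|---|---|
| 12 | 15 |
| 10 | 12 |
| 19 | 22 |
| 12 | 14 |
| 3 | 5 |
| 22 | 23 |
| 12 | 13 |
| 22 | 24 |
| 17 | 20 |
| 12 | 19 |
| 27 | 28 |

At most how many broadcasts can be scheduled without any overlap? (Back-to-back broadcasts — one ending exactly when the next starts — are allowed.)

6

Sorted by end: (3,5)  (10,12)  (12,13)  (12,14)  (12,15)  (12,19)  (17,20)  (19,22)  (22,23)  (22,24)  (27,28)
take (3,5); take (10,12); take (12,13); take (17,20); take (22,23); take (27,28).
Selected 6 broadcasts.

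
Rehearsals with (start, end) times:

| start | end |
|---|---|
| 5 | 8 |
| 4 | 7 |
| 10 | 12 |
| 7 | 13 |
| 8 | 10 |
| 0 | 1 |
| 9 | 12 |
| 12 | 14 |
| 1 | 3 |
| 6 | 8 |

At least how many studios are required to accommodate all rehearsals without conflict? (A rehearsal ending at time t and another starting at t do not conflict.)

starts: [0, 1, 4, 5, 6, 7, 8, 9, 10, 12]
ends:   [1, 3, 7, 8, 8, 10, 12, 12, 13, 14]
s0→1 e1→0 s1→1 e3→0 s4→1 s5→2 s6→3  — peak 3.

3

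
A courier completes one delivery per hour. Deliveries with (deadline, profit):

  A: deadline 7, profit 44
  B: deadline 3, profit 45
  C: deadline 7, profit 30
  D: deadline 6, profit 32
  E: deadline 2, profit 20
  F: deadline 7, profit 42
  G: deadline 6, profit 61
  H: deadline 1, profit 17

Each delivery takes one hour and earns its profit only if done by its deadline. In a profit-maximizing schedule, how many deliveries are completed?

Sort by profit descending; place each in the latest free slot ≤ its deadline.
Profit order: G=61 B=45 A=44 F=42 D=32 C=30 E=20 H=17
Assign: G→slot 6, B→slot 3, A→slot 7, F→slot 5, D→slot 4, C→slot 2, E→slot 1, H skipped.
Slots: [1:E] [2:C] [3:B] [4:D] [5:F] [6:G] [7:A]
7 of 8 scheduled.

7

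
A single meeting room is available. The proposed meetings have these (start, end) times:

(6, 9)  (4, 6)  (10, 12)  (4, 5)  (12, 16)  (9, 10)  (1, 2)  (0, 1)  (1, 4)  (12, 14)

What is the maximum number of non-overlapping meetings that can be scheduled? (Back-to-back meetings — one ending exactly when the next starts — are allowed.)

7

Sorted by end: (0,1)  (1,2)  (1,4)  (4,5)  (4,6)  (6,9)  (9,10)  (10,12)  (12,14)  (12,16)
take (0,1); take (1,2); take (4,5); take (6,9); take (9,10); take (10,12); take (12,14).
Selected 7 meetings.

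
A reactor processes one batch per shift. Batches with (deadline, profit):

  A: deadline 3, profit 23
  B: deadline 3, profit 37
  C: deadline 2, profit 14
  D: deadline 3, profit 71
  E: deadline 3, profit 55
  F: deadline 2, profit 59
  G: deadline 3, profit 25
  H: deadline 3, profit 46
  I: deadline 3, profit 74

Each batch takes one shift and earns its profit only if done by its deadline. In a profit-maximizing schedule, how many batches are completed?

3

Take jobs in profit order; each goes to the latest open slot no later than its deadline.
By profit: I(d3,74), D(d3,71), F(d2,59), E(d3,55), H(d3,46), B(d3,37), G(d3,25), A(d3,23), C(d2,14)
I→slot 3; D→slot 2; F→slot 1; E skipped; H skipped; B skipped; G skipped; A skipped; C skipped.
3 of 9 scheduled.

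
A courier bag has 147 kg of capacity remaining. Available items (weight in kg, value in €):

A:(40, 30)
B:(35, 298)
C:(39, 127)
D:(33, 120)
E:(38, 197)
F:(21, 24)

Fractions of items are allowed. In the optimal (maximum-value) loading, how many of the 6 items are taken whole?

Sort by value per unit weight and fill in that order.
Order: B (298/35=8.51) > E (197/38=5.18) > D (120/33=3.64) > C (127/39=3.26) > F (24/21=1.14) > A (30/40=0.75)
Fill: take B (35 @ 298) → take E (38 @ 197) → take D (33 @ 120) → take C (39 @ 127) → take 2/21 of F → 2.29; 147/147 used.
4 item(s) taken whole; one partial (take 2/21 of F).

4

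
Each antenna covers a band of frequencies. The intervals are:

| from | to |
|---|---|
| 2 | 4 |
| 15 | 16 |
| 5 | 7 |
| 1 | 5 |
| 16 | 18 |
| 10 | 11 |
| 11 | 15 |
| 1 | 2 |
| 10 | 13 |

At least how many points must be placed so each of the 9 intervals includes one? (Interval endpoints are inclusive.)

Sorted: [1,2] [2,4] [1,5] [5,7] [10,11] [10,13] [11,15] [15,16] [16,18]
{[1,2],[2,4],[1,5]} hit by 2; {[5,7]} hit by 7; {[10,11],[10,13],[11,15]} hit by 11; {[15,16],[16,18]} hit by 16.
Points: 2, 7, 11, 16 (4 total).

4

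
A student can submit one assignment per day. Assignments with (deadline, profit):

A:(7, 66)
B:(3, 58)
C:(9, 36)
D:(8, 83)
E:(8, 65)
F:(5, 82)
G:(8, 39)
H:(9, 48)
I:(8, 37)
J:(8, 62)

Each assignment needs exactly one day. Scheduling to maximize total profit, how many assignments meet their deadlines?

9

Profit order: D=83 F=82 A=66 E=65 J=62 B=58 H=48 G=39 I=37 C=36
Assign: D→slot 8, F→slot 5, A→slot 7, E→slot 6, J→slot 4, B→slot 3, H→slot 9, G→slot 2, I→slot 1, C skipped.
Slots: [1:I] [2:G] [3:B] [4:J] [5:F] [6:E] [7:A] [8:D] [9:H]
9 of 10 scheduled.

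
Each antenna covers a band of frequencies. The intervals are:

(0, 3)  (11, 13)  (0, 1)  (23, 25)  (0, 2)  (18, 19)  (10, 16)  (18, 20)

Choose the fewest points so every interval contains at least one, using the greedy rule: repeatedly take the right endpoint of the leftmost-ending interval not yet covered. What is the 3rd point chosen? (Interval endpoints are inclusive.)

19

By right end: [0,1]  [0,2]  [0,3]  [11,13]  [10,16]  [18,19]  [18,20]  [23,25]
[0,1] uncovered → point at 1; [11,13] uncovered → point at 13; [18,19] uncovered → point at 19; [23,25] uncovered → point at 25.
Points: 1, 13, 19, 25 (4 total).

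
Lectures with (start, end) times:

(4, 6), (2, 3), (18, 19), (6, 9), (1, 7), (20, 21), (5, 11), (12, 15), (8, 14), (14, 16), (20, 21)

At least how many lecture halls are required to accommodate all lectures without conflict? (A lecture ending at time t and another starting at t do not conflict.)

The answer is the maximum number of intervals overlapping at any instant.
Events (time:±→running): 1:+→1 2:+→2 3:-→1 4:+→2 5:+→3 … peak 3.

3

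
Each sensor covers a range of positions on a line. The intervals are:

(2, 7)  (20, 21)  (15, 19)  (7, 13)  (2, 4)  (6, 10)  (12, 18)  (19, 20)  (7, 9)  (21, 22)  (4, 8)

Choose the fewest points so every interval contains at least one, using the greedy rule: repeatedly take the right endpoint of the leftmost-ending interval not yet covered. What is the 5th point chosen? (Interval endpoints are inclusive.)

22

By right end: [2,4]  [2,7]  [4,8]  [7,9]  [6,10]  [7,13]  [12,18]  [15,19]  [19,20]  [20,21]  [21,22]
[2,4] uncovered → point at 4; [7,9] uncovered → point at 9; [12,18] uncovered → point at 18; [19,20] uncovered → point at 20; [21,22] uncovered → point at 22.
Points: 4, 9, 18, 20, 22 (5 total).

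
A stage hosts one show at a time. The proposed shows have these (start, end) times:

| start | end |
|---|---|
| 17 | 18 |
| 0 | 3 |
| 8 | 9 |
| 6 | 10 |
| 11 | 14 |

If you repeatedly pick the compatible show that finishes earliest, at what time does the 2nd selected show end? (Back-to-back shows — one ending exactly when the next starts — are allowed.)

9

Greedy by earliest finish: after sorting by end time, pick each interval compatible with the last pick.
By end time: (0,3), (8,9), (6,10), (11,14), (17,18).
Pick (0,3); next start ≥ 3 → (8,9); next start ≥ 9 → (11,14); next start ≥ 14 → (17,18).
Selected: (0,3) (8,9) (11,14) (17,18)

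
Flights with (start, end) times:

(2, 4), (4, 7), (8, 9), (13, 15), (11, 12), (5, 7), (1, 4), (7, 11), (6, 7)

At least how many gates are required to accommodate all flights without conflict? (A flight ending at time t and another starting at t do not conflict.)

Count concurrent intervals with a sweep; the peak is the room count.
starts: [1, 2, 4, 5, 6, 7, 8, 11, 13]
ends:   [4, 4, 7, 7, 7, 9, 11, 12, 15]
s1→1 s2→2 e4→1 e4→0 s4→1 s5→2 s6→3  — peak 3.

3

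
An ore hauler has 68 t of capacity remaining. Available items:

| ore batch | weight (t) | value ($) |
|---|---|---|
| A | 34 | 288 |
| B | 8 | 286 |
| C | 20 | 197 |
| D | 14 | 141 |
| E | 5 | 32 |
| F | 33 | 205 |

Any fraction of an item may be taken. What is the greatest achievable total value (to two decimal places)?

Order: B (286/8=35.75) > D (141/14=10.07) > C (197/20=9.85) > A (288/34=8.47) > E (32/5=6.40) > F (205/33=6.21)
Fill: take B (8 @ 286) → take D (14 @ 141) → take C (20 @ 197) → take 26/34 of A → 220.24; 68/68 used.
Total value = 844.24

844.24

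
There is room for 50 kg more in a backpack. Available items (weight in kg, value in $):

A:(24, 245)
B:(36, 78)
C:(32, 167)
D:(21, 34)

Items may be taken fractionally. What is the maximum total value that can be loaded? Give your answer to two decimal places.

Ratios (sorted): A 10.21, C 5.22, B 2.17, D 1.62
take A (24 @ 245); take 26/32 of C → 135.69. Capacity used 50/50.
Total value = 380.69

380.69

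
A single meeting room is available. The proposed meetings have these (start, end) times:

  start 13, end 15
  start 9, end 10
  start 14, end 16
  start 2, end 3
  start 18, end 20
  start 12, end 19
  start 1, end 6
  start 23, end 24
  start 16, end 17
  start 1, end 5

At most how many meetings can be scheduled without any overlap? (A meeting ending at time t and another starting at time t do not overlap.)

Sort by end time and greedily take each interval whose start is ≥ the last chosen end.
Sorted by end: (2,3)  (1,5)  (1,6)  (9,10)  (13,15)  (14,16)  (16,17)  (12,19)  (18,20)  (23,24)
take (2,3); skip (1,6); take (9,10); take (13,15); take (16,17); skip (12,19); take (18,20); take (23,24).
Selected 6 meetings.

6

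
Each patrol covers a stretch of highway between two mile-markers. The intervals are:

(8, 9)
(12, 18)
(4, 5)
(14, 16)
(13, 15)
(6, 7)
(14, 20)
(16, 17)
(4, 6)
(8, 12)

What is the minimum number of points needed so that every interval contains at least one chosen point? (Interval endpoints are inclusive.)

5

By right end: [4,5]  [4,6]  [6,7]  [8,9]  [8,12]  [13,15]  [14,16]  [16,17]  [12,18]  [14,20]
[4,5] uncovered → point at 5; [6,7] uncovered → point at 7; [8,9] uncovered → point at 9; [13,15] uncovered → point at 15; [16,17] uncovered → point at 17.
Points: 5, 7, 9, 15, 17 (5 total).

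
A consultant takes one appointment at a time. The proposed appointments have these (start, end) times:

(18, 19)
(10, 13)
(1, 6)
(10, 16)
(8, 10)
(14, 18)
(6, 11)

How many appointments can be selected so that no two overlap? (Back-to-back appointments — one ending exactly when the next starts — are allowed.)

Order by finish time; keep every interval that doesn't clash with the previous kept one.
By end time: (1,6), (8,10), (6,11), (10,13), (10,16), (14,18), (18,19).
Pick (1,6); next start ≥ 6 → (8,10); next start ≥ 10 → (10,13); next start ≥ 13 → (14,18); next start ≥ 18 → (18,19).
Selected 5 appointments.

5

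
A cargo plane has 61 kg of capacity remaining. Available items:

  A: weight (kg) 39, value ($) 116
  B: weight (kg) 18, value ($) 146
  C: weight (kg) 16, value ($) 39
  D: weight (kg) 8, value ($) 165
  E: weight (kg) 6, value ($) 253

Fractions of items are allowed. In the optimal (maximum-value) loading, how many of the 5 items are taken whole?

Sort by value per unit weight and fill in that order.
Order: E (253/6=42.17) > D (165/8=20.62) > B (146/18=8.11) > A (116/39=2.97) > C (39/16=2.44)
Fill: take E (6 @ 253) → take D (8 @ 165) → take B (18 @ 146) → take 29/39 of A → 86.26; 61/61 used.
3 item(s) taken whole; one partial (take 29/39 of A).

3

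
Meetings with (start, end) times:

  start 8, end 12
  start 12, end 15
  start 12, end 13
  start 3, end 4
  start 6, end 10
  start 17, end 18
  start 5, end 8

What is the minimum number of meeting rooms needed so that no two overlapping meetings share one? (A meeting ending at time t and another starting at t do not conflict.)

2

The answer is the maximum number of intervals overlapping at any instant.
Events (time:±→running): 3:+→1 4:-→0 5:+→1 6:+→2 … peak 2.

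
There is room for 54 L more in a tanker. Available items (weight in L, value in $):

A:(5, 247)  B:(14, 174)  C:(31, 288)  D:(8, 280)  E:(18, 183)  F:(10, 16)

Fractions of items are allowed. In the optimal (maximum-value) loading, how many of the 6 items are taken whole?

4

Sort by value per unit weight and fill in that order.
Order: A (247/5=49.40) > D (280/8=35.00) > B (174/14=12.43) > E (183/18=10.17) > C (288/31=9.29) > F (16/10=1.60)
Fill: take A (5 @ 247) → take D (8 @ 280) → take B (14 @ 174) → take E (18 @ 183) → take 9/31 of C → 83.61; 54/54 used.
4 item(s) taken whole; one partial (take 9/31 of C).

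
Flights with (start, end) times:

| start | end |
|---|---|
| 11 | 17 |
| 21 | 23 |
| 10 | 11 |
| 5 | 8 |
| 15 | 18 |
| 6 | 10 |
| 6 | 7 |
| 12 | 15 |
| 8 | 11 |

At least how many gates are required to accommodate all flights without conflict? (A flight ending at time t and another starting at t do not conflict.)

3

starts: [5, 6, 6, 8, 10, 11, 12, 15, 21]
ends:   [7, 8, 10, 11, 11, 15, 17, 18, 23]
s5→1 s6→2 s6→3  — peak 3.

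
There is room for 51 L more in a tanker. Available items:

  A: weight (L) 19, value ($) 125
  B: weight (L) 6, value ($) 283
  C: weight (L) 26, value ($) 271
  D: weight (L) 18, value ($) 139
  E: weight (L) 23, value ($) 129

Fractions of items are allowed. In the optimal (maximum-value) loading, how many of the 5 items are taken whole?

3

Sort by value per unit weight and fill in that order.
Ratios (sorted): B 47.17, C 10.42, D 7.72, A 6.58, E 5.61
take B (6 @ 283); take C (26 @ 271); take D (18 @ 139); take 1/19 of A → 6.58. Capacity used 51/51.
3 item(s) taken whole; one partial (take 1/19 of A).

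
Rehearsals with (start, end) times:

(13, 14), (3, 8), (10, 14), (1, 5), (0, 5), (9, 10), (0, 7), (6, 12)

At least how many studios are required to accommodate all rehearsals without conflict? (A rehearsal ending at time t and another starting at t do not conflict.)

starts: [0, 0, 1, 3, 6, 9, 10, 13]
ends:   [5, 5, 7, 8, 10, 12, 14, 14]
s0→1 s0→2 s1→3 s3→4  — peak 4.

4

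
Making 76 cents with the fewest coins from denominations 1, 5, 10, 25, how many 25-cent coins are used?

76 − 3×25→1 − 1×1→0
Count of 25: 3

3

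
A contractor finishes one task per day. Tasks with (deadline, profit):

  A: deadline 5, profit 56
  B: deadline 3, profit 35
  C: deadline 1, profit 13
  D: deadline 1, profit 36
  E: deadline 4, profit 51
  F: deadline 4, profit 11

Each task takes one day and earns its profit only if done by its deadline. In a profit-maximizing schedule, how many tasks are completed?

5

By profit: A(d5,56), E(d4,51), D(d1,36), B(d3,35), C(d1,13), F(d4,11)
A→slot 5; E→slot 4; D→slot 1; B→slot 3; C skipped; F→slot 2.
5 of 6 scheduled.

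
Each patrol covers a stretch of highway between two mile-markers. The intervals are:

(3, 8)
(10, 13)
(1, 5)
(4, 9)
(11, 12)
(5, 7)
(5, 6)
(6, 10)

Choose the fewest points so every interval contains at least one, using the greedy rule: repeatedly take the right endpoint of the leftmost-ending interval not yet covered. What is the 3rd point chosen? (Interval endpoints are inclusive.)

12

Process intervals by earliest right end; each time one isn't hit yet, stab at its right endpoint.
By right end: [1,5]  [5,6]  [5,7]  [3,8]  [4,9]  [6,10]  [11,12]  [10,13]
[1,5] uncovered → point at 5; [6,10] uncovered → point at 10; [11,12] uncovered → point at 12.
Points: 5, 10, 12 (3 total).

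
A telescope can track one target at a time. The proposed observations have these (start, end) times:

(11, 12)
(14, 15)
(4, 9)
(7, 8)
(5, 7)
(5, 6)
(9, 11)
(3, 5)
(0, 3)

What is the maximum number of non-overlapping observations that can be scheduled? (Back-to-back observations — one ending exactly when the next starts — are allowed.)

7

By end time: (0,3), (3,5), (5,6), (5,7), (7,8), (4,9), (9,11), (11,12), (14,15).
Pick (0,3); next start ≥ 3 → (3,5); next start ≥ 5 → (5,6); next start ≥ 6 → (7,8); next start ≥ 8 → (9,11); next start ≥ 11 → (11,12); next start ≥ 12 → (14,15).
Selected 7 observations.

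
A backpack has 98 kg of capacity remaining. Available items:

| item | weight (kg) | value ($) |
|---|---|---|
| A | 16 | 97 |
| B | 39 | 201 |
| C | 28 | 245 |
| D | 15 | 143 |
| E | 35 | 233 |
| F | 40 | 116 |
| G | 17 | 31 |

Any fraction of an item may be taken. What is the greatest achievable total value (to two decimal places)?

Ratios (sorted): D 9.53, C 8.75, E 6.66, A 6.06, B 5.15, F 2.90, G 1.82
take D (15 @ 143); take C (28 @ 245); take E (35 @ 233); take A (16 @ 97); take 4/39 of B → 20.62. Capacity used 98/98.
Total value = 738.62

738.62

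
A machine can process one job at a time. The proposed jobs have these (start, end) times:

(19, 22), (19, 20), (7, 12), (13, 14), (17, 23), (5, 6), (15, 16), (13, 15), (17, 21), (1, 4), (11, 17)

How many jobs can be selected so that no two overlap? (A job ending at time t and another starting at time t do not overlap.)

6

Greedy by earliest finish: after sorting by end time, pick each interval compatible with the last pick.
By end time: (1,4), (5,6), (7,12), (13,14), (13,15), (15,16), (11,17), (19,20), (17,21), (19,22), (17,23).
Pick (1,4); next start ≥ 4 → (5,6); next start ≥ 6 → (7,12); next start ≥ 12 → (13,14); next start ≥ 14 → (15,16); next start ≥ 16 → (19,20).
Selected 6 jobs.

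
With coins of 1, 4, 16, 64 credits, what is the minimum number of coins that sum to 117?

Use the largest denomination that fits, subtract, and repeat.
117 = 1×64 + 3×16 + 1×4 + 1×1
Total coins = 1 + 3 + 1 + 1 = 6

6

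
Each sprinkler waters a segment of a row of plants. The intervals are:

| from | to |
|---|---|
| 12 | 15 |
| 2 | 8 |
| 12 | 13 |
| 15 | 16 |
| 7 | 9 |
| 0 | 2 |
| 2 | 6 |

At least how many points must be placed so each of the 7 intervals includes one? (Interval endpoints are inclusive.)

4

Process intervals by earliest right end; each time one isn't hit yet, stab at its right endpoint.
By right end: [0,2]  [2,6]  [2,8]  [7,9]  [12,13]  [12,15]  [15,16]
[0,2] uncovered → point at 2; [7,9] uncovered → point at 9; [12,13] uncovered → point at 13; [15,16] uncovered → point at 16.
Points: 2, 9, 13, 16 (4 total).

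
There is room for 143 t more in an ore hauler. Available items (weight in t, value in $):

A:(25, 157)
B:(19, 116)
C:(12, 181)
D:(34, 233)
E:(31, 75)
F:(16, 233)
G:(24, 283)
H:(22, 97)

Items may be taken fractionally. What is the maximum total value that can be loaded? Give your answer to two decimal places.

1260.32

Greedy by value/weight ratio, highest first.
Order: C (181/12=15.08) > F (233/16=14.56) > G (283/24=11.79) > D (233/34=6.85) > A (157/25=6.28) > B (116/19=6.11) > H (97/22=4.41) > E (75/31=2.42)
Fill: take C (12 @ 181) → take F (16 @ 233) → take G (24 @ 283) → take D (34 @ 233) → take A (25 @ 157) → take B (19 @ 116) → take 13/22 of H → 57.32; 143/143 used.
Total value = 1260.32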